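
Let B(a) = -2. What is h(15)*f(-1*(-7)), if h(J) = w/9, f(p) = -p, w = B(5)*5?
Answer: 70/9 ≈ 7.7778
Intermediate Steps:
w = -10 (w = -2*5 = -10)
h(J) = -10/9
h(15)*f(-1*(-7)) = -(-10)*(-1*(-7))/9 = -(-10)*7/9 = -10/9*(-7) = 70/9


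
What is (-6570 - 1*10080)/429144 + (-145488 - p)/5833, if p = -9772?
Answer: -9723137759/417199492 ≈ -23.306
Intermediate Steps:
(-6570 - 1*10080)/429144 + (-145488 - p)/5833 = (-6570 - 1*10080)/429144 + (-145488 - 1*(-9772))/5833 = (-6570 - 10080)*(1/429144) + (-145488 + 9772)*(1/5833) = -16650*1/429144 - 135716*1/5833 = -2775/71524 - 135716/5833 = -9723137759/417199492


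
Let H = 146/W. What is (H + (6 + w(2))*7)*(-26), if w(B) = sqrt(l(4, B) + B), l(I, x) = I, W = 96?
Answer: -27157/24 - 182*sqrt(6) ≈ -1577.3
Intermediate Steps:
w(B) = sqrt(4 + B)
H = 73/48 (H = 146/96 = 146*(1/96) = 73/48 ≈ 1.5208)
(H + (6 + w(2))*7)*(-26) = (73/48 + (6 + sqrt(4 + 2))*7)*(-26) = (73/48 + (6 + sqrt(6))*7)*(-26) = (73/48 + (42 + 7*sqrt(6)))*(-26) = (2089/48 + 7*sqrt(6))*(-26) = -27157/24 - 182*sqrt(6)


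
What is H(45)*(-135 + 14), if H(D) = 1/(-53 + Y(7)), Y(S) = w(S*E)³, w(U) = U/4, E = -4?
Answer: 11/36 ≈ 0.30556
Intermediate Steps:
w(U) = U/4 (w(U) = U*(¼) = U/4)
Y(S) = -S³ (Y(S) = ((S*(-4))/4)³ = ((-4*S)/4)³ = (-S)³ = -S³)
H(D) = -1/396 (H(D) = 1/(-53 - 1*7³) = 1/(-53 - 1*343) = 1/(-53 - 343) = 1/(-396) = -1/396)
H(45)*(-135 + 14) = -(-135 + 14)/396 = -1/396*(-121) = 11/36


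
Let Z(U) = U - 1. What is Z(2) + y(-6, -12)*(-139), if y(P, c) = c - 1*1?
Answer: 1808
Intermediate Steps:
Z(U) = -1 + U
y(P, c) = -1 + c (y(P, c) = c - 1 = -1 + c)
Z(2) + y(-6, -12)*(-139) = (-1 + 2) + (-1 - 12)*(-139) = 1 - 13*(-139) = 1 + 1807 = 1808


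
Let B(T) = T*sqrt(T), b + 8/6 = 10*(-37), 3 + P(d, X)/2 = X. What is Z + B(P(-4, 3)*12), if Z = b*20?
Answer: -22280/3 ≈ -7426.7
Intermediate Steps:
P(d, X) = -6 + 2*X
b = -1114/3 (b = -4/3 + 10*(-37) = -4/3 - 370 = -1114/3 ≈ -371.33)
B(T) = T**(3/2)
Z = -22280/3 (Z = -1114/3*20 = -22280/3 ≈ -7426.7)
Z + B(P(-4, 3)*12) = -22280/3 + ((-6 + 2*3)*12)**(3/2) = -22280/3 + ((-6 + 6)*12)**(3/2) = -22280/3 + (0*12)**(3/2) = -22280/3 + 0**(3/2) = -22280/3 + 0 = -22280/3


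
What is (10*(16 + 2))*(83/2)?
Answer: 7470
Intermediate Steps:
(10*(16 + 2))*(83/2) = (10*18)*(83*(1/2)) = 180*(83/2) = 7470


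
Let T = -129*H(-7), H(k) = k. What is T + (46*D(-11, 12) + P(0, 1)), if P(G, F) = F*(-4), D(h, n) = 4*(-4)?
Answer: 163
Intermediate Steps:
D(h, n) = -16
P(G, F) = -4*F
T = 903 (T = -129*(-7) = 903)
T + (46*D(-11, 12) + P(0, 1)) = 903 + (46*(-16) - 4*1) = 903 + (-736 - 4) = 903 - 740 = 163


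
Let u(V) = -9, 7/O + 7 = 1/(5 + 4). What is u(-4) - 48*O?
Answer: 1233/31 ≈ 39.774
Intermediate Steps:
O = -63/62 (O = 7/(-7 + 1/(5 + 4)) = 7/(-7 + 1/9) = 7/(-7 + ⅑) = 7/(-62/9) = 7*(-9/62) = -63/62 ≈ -1.0161)
u(-4) - 48*O = -9 - 48*(-63/62) = -9 + 1512/31 = 1233/31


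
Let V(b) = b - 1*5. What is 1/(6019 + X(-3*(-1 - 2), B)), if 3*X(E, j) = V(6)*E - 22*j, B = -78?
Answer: 1/6594 ≈ 0.00015165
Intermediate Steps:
V(b) = -5 + b (V(b) = b - 5 = -5 + b)
X(E, j) = -22*j/3 + E/3 (X(E, j) = ((-5 + 6)*E - 22*j)/3 = (1*E - 22*j)/3 = (E - 22*j)/3 = -22*j/3 + E/3)
1/(6019 + X(-3*(-1 - 2), B)) = 1/(6019 + (-22/3*(-78) + (-3*(-1 - 2))/3)) = 1/(6019 + (572 + (-3*(-3))/3)) = 1/(6019 + (572 + (1/3)*9)) = 1/(6019 + (572 + 3)) = 1/(6019 + 575) = 1/6594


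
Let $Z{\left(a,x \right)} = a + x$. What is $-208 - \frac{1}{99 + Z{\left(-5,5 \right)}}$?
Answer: $- \frac{20593}{99} \approx -208.01$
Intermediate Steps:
$-208 - \frac{1}{99 + Z{\left(-5,5 \right)}} = -208 - \frac{1}{99 + \left(-5 + 5\right)} = -208 - \frac{1}{99 + 0} = -208 - \frac{1}{99} = - \frac{20593}{99}$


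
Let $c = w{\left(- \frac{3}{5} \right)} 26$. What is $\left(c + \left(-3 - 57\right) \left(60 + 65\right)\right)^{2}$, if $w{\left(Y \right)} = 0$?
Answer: $56250000$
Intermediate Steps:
$c = 0$ ($c = 0 \cdot 26 = 0$)
$\left(c + \left(-3 - 57\right) \left(60 + 65\right)\right)^{2} = \left(0 + \left(-3 - 57\right) \left(60 + 65\right)\right)^{2} = \left(0 - 7500\right)^{2} = \left(-7500\right)^{2} = 56250000$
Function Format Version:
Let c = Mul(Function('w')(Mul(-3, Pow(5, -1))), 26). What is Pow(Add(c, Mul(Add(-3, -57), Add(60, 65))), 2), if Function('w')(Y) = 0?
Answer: 56250000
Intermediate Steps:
c = 0 (c = Mul(0, 26) = 0)
Pow(Add(c, Mul(Add(-3, -57), Add(60, 65))), 2) = Pow(Add(0, Mul(Add(-3, -57), Add(60, 65))), 2) = Pow(Add(0, Mul(-60, 125)), 2) = Pow(Add(0, -7500), 2) = Pow(-7500, 2) = 56250000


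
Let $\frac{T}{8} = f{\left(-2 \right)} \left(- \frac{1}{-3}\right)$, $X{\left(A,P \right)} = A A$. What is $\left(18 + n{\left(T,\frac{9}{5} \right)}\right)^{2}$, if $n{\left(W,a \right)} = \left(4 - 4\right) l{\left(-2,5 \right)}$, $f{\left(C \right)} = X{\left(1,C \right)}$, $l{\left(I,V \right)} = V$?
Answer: $324$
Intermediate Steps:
$X{\left(A,P \right)} = A^{2}$
$f{\left(C \right)} = 1$ ($f{\left(C \right)} = 1^{2} = 1$)
$T = \frac{8}{3}$ ($T = 8 \cdot 1 \left(- \frac{1}{-3}\right) = 8 \cdot 1 \left(\left(-1\right) \left(- \frac{1}{3}\right)\right) = 8 \cdot 1 \cdot \frac{1}{3} = 8 \cdot \frac{1}{3} = \frac{8}{3} \approx 2.6667$)
$n{\left(W,a \right)} = 0$ ($n{\left(W,a \right)} = \left(4 - 4\right) 5 = 0 \cdot 5 = 0$)
$\left(18 + n{\left(T,\frac{9}{5} \right)}\right)^{2} = \left(18 + 0\right)^{2} = 18^{2} = 324$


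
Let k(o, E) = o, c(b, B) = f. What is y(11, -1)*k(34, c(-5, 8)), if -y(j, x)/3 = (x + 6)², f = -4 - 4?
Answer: -2550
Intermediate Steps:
f = -8
c(b, B) = -8
y(j, x) = -3*(6 + x)² (y(j, x) = -3*(x + 6)² = -3*(6 + x)²)
y(11, -1)*k(34, c(-5, 8)) = -3*(6 - 1)²*34 = -3*5²*34 = -3*25*34 = -75*34 = -2550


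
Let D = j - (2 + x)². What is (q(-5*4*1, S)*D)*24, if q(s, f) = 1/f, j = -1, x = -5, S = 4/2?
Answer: -120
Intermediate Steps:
S = 2 (S = 4*(½) = 2)
D = -10 (D = -1 - (2 - 5)² = -1 - 1*(-3)² = -1 - 1*9 = -1 - 9 = -10)
(q(-5*4*1, S)*D)*24 = (-10/2)*24 = ((½)*(-10))*24 = -5*24 = -120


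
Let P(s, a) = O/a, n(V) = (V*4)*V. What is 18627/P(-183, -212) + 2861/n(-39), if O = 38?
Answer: -12012572449/115596 ≈ -1.0392e+5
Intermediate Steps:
n(V) = 4*V² (n(V) = (4*V)*V = 4*V²)
P(s, a) = 38/a
18627/P(-183, -212) + 2861/n(-39) = 18627/((38/(-212))) + 2861/((4*(-39)²)) = 18627/((38*(-1/212))) + 2861/((4*1521)) = 18627/(-19/106) + 2861/6084 = 18627*(-106/19) + 2861*(1/6084) = -1974462/19 + 2861/6084 = -12012572449/115596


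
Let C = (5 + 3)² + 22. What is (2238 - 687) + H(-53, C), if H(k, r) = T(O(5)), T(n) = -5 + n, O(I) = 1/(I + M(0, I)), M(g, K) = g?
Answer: 7731/5 ≈ 1546.2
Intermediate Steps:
O(I) = 1/I (O(I) = 1/(I + 0) = 1/I)
C = 86 (C = 8² + 22 = 64 + 22 = 86)
H(k, r) = -24/5 (H(k, r) = -5 + 1/5 = -5 + ⅕ = -24/5)
(2238 - 687) + H(-53, C) = (2238 - 687) - 24/5 = 1551 - 24/5 = 7731/5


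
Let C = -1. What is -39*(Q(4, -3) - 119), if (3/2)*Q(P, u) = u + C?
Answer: 4745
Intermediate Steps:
Q(P, u) = -⅔ + 2*u/3 (Q(P, u) = 2*(u - 1)/3 = 2*(-1 + u)/3 = -⅔ + 2*u/3)
-39*(Q(4, -3) - 119) = -39*((-⅔ + (⅔)*(-3)) - 119) = -39*((-⅔ - 2) - 119) = -39*(-8/3 - 119) = -39*(-365/3) = 4745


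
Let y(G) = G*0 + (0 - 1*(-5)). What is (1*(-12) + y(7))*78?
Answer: -546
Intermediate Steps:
y(G) = 5 (y(G) = 0 + (0 + 5) = 0 + 5 = 5)
(1*(-12) + y(7))*78 = (1*(-12) + 5)*78 = (-12 + 5)*78 = -7*78 = -546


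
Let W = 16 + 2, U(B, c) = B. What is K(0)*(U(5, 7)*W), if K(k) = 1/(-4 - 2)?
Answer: -15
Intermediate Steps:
K(k) = -⅙ (K(k) = 1/(-6) = -⅙)
W = 18
K(0)*(U(5, 7)*W) = -5*18/6 = -⅙*90 = -15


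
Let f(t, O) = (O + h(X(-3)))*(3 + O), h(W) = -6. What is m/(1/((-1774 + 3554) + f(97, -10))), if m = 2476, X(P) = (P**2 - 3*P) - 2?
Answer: 4684592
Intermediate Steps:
X(P) = -2 + P**2 - 3*P
f(t, O) = (-6 + O)*(3 + O) (f(t, O) = (O - 6)*(3 + O) = (-6 + O)*(3 + O))
m/(1/((-1774 + 3554) + f(97, -10))) = 2476/(1/((-1774 + 3554) + (-18 + (-10)**2 - 3*(-10)))) = 2476/(1/(1780 + (-18 + 100 + 30))) = 2476/(1/(1780 + 112)) = 2476/(1/1892) = 2476*1892 = 4684592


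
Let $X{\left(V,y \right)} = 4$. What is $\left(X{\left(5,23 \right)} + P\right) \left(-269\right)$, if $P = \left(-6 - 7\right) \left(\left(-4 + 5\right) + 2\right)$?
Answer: $9415$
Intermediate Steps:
$P = -39$ ($P = - 13 \left(1 + 2\right) = \left(-13\right) 3 = -39$)
$\left(X{\left(5,23 \right)} + P\right) \left(-269\right) = \left(4 - 39\right) \left(-269\right) = \left(-35\right) \left(-269\right) = 9415$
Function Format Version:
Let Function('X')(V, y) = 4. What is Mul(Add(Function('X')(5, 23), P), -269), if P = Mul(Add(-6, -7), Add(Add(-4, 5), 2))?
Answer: 9415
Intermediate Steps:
P = -39 (P = Mul(-13, Add(1, 2)) = Mul(-13, 3) = -39)
Mul(Add(Function('X')(5, 23), P), -269) = Mul(Add(4, -39), -269) = Mul(-35, -269) = 9415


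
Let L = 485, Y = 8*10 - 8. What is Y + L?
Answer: 557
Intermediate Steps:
Y = 72 (Y = 80 - 8 = 72)
Y + L = 72 + 485 = 557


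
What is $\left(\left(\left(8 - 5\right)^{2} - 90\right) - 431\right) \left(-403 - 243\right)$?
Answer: $330752$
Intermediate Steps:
$\left(\left(\left(8 - 5\right)^{2} - 90\right) - 431\right) \left(-403 - 243\right) = \left(\left(3^{2} - 90\right) - 431\right) \left(-646\right) = \left(\left(9 - 90\right) - 431\right) \left(-646\right) = \left(-81 - 431\right) \left(-646\right) = \left(-512\right) \left(-646\right) = 330752$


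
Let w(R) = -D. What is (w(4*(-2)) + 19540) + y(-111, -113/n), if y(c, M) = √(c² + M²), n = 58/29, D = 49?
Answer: 19491 + √62053/2 ≈ 19616.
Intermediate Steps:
n = 2 (n = 58*(1/29) = 2)
w(R) = -49 (w(R) = -1*49 = -49)
y(c, M) = √(M² + c²)
(w(4*(-2)) + 19540) + y(-111, -113/n) = (-49 + 19540) + √((-113/2)² + (-111)²) = 19491 + √((-113*½)² + 12321) = 19491 + √((-113/2)² + 12321) = 19491 + √(12769/4 + 12321) = 19491 + √(62053/4) = 19491 + √62053/2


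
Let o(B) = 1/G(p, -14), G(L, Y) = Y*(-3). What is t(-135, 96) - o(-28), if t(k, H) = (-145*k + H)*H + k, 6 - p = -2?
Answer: 79307801/42 ≈ 1.8883e+6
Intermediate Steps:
p = 8 (p = 6 - 1*(-2) = 6 + 2 = 8)
G(L, Y) = -3*Y
t(k, H) = k + H*(H - 145*k) (t(k, H) = (H - 145*k)*H + k = H*(H - 145*k) + k = k + H*(H - 145*k))
o(B) = 1/42 (o(B) = 1/(-3*(-14)) = 1/42)
t(-135, 96) - o(-28) = (-135 + 96² - 145*96*(-135)) - 1*1/42 = (-135 + 9216 + 1879200) - 1/42 = 1888281 - 1/42 = 79307801/42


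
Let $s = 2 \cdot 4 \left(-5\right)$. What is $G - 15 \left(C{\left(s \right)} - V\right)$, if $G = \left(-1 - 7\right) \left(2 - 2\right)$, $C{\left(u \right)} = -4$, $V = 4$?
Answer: $120$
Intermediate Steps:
$s = -40$ ($s = 8 \left(-5\right) = -40$)
$G = 0$ ($G = \left(-8\right) 0 = 0$)
$G - 15 \left(C{\left(s \right)} - V\right) = 0 - 15 \left(-4 - 4\right) = 0 - -120 = 0 + 120 = 120$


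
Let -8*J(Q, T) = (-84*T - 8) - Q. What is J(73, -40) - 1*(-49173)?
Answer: 390105/8 ≈ 48763.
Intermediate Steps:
J(Q, T) = 1 + Q/8 + 21*T/2 (J(Q, T) = -((-84*T - 8) - Q)/8 = -((-8 - 84*T) - Q)/8 = -(-8 - Q - 84*T)/8 = 1 + Q/8 + 21*T/2)
J(73, -40) - 1*(-49173) = (1 + (⅛)*73 + (21/2)*(-40)) - 1*(-49173) = (1 + 73/8 - 420) + 49173 = -3279/8 + 49173 = 390105/8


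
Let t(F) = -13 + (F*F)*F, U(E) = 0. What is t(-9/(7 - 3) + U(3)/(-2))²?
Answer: 2436721/4096 ≈ 594.90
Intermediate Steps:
t(F) = -13 + F³ (t(F) = -13 + F²*F = -13 + F³)
t(-9/(7 - 3) + U(3)/(-2))² = (-13 + (-9/(7 - 3) + 0/(-2))³)² = (-13 + (-9/4 + 0*(-½))³)² = (-13 + (-9*¼ + 0)³)² = (-13 + (-9/4 + 0)³)² = (-13 + (-9/4)³)² = (-13 - 729/64)² = (-1561/64)² = 2436721/4096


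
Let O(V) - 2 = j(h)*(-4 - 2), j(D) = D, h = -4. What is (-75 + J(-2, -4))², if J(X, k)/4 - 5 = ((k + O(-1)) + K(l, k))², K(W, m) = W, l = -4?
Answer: 1540081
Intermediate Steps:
O(V) = 26 (O(V) = 2 - 4*(-4 - 2) = 2 - 4*(-6) = 2 + 24 = 26)
J(X, k) = 20 + 4*(22 + k)² (J(X, k) = 20 + 4*((k + 26) - 4)² = 20 + 4*((26 + k) - 4)² = 20 + 4*(22 + k)²)
(-75 + J(-2, -4))² = (-75 + (20 + 4*(22 - 4)²))² = (-75 + (20 + 4*18²))² = (-75 + (20 + 4*324))² = (-75 + (20 + 1296))² = (-75 + 1316)² = 1241² = 1540081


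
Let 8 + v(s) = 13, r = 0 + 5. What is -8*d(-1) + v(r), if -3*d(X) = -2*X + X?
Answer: 23/3 ≈ 7.6667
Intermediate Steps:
r = 5
v(s) = 5 (v(s) = -8 + 13 = 5)
d(X) = X/3 (d(X) = -(-2*X + X)/3 = -(-1)*X/3 = X/3)
-8*d(-1) + v(r) = -8*(-1)/3 + 5 = -8*(-⅓) + 5 = 8/3 + 5 = 23/3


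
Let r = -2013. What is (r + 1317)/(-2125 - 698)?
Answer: 232/941 ≈ 0.24655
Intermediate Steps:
(r + 1317)/(-2125 - 698) = (-2013 + 1317)/(-2125 - 698) = -696/(-2823) = -696*(-1/2823) = 232/941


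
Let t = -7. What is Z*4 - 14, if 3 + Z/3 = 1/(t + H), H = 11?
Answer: -47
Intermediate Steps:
Z = -33/4 (Z = -9 + 3/(-7 + 11) = -9 + 3/4 = -33/4 ≈ -8.2500)
Z*4 - 14 = -33/4*4 - 14 = -33 - 14 = -47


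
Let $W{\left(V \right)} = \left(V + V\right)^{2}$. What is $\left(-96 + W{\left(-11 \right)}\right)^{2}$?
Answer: $150544$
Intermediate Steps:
$W{\left(V \right)} = 4 V^{2}$ ($W{\left(V \right)} = \left(2 V\right)^{2} = 4 V^{2}$)
$\left(-96 + W{\left(-11 \right)}\right)^{2} = \left(-96 + 4 \left(-11\right)^{2}\right)^{2} = \left(-96 + 4 \cdot 121\right)^{2} = \left(-96 + 484\right)^{2} = 388^{2} = 150544$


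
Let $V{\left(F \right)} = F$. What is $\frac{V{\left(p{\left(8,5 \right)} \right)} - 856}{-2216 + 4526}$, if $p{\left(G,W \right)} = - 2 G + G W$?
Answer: $- \frac{416}{1155} \approx -0.36017$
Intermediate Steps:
$\frac{V{\left(p{\left(8,5 \right)} \right)} - 856}{-2216 + 4526} = \frac{8 \left(-2 + 5\right) - 856}{-2216 + 4526} = \frac{8 \cdot 3 - 856}{2310} = \left(24 - 856\right) \frac{1}{2310} = \left(-832\right) \frac{1}{2310} = - \frac{416}{1155}$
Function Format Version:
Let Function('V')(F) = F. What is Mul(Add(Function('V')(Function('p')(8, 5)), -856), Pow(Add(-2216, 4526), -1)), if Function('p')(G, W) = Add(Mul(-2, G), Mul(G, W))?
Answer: Rational(-416, 1155) ≈ -0.36017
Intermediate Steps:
Mul(Add(Function('V')(Function('p')(8, 5)), -856), Pow(Add(-2216, 4526), -1)) = Mul(Add(Mul(8, Add(-2, 5)), -856), Pow(Add(-2216, 4526), -1)) = Mul(Add(Mul(8, 3), -856), Pow(2310, -1)) = Mul(Add(24, -856), Rational(1, 2310)) = Mul(-832, Rational(1, 2310)) = Rational(-416, 1155)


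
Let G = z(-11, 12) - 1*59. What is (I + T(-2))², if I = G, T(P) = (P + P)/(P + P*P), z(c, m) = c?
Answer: 5184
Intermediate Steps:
G = -70 (G = -11 - 1*59 = -11 - 59 = -70)
T(P) = 2*P/(P + P²) (T(P) = (2*P)/(P + P²) = 2*P/(P + P²))
I = -70
(I + T(-2))² = (-70 + 2/(1 - 2))² = (-70 + 2/(-1))² = (-70 + 2*(-1))² = (-70 - 2)² = (-72)² = 5184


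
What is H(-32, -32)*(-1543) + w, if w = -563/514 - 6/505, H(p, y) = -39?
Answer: 15619856491/259570 ≈ 60176.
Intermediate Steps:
w = -287399/259570 (w = -563*1/514 - 6*1/505 = -563/514 - 6/505 = -287399/259570 ≈ -1.1072)
H(-32, -32)*(-1543) + w = -39*(-1543) - 287399/259570 = 60177 - 287399/259570 = 15619856491/259570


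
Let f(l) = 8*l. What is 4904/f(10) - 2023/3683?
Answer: 2237449/36830 ≈ 60.751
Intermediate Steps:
4904/f(10) - 2023/3683 = 4904/((8*10)) - 2023/3683 = 4904/80 - 2023*1/3683 = 4904*(1/80) - 2023/3683 = 613/10 - 2023/3683 = 2237449/36830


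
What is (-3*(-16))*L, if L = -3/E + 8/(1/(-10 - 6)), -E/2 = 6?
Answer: -6132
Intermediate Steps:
E = -12 (E = -2*6 = -12)
L = -511/4 (L = -3/(-12) + 8/(1/(-10 - 6)) = -3*(-1/12) + 8/(1/(-16)) = 1/4 + 8/(-1/16) = 1/4 + 8*(-16) = 1/4 - 128 = -511/4 ≈ -127.75)
(-3*(-16))*L = -3*(-16)*(-511/4) = 48*(-511/4) = -6132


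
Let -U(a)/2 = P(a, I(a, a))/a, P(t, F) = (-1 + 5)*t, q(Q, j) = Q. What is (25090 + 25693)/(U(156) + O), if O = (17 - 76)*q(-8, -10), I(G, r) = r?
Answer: 50783/464 ≈ 109.45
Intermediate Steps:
P(t, F) = 4*t
O = 472 (O = (17 - 76)*(-8) = -59*(-8) = 472)
U(a) = -8 (U(a) = -2*4*a/a = -2*4 = -8)
(25090 + 25693)/(U(156) + O) = (25090 + 25693)/(-8 + 472) = 50783/464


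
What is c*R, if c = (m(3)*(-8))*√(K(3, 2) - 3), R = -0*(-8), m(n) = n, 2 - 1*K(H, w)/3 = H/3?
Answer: 0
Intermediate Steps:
K(H, w) = 6 - H (K(H, w) = 6 - 3*H/3 = 6 - H)
R = 0 (R = -1*0 = 0)
c = 0 (c = (3*(-8))*√((6 - 1*3) - 3) = -24*√((6 - 3) - 3) = -24*√(3 - 3) = -24*√0 = -24*0 = 0)
c*R = 0*0 = 0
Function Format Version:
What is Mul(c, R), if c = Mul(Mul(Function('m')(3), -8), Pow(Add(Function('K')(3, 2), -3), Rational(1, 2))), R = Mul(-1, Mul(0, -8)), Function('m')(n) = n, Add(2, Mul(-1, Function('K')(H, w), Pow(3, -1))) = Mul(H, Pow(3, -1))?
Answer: 0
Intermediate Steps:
Function('K')(H, w) = Add(6, Mul(-1, H)) (Function('K')(H, w) = Add(6, Mul(-3, Mul(H, Pow(3, -1)))) = Add(6, Mul(-3, Mul(H, Rational(1, 3)))) = Add(6, Mul(-3, Mul(Rational(1, 3), H))) = Add(6, Mul(-1, H)))
R = 0 (R = Mul(-1, 0) = 0)
c = 0 (c = Mul(Mul(3, -8), Pow(Add(Add(6, Mul(-1, 3)), -3), Rational(1, 2))) = Mul(-24, Pow(Add(Add(6, -3), -3), Rational(1, 2))) = Mul(-24, Pow(Add(3, -3), Rational(1, 2))) = Mul(-24, Pow(0, Rational(1, 2))) = Mul(-24, 0) = 0)
Mul(c, R) = Mul(0, 0) = 0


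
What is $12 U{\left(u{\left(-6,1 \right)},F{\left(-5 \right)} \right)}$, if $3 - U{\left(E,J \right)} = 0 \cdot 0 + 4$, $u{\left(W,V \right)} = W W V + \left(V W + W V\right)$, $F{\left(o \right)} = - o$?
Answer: $-12$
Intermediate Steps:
$u{\left(W,V \right)} = V W^{2} + 2 V W$ ($u{\left(W,V \right)} = W^{2} V + \left(V W + V W\right) = V W^{2} + 2 V W$)
$U{\left(E,J \right)} = -1$ ($U{\left(E,J \right)} = 3 - \left(0 \cdot 0 + 4\right) = 3 - \left(0 + 4\right) = 3 - 4 = -1$)
$12 U{\left(u{\left(-6,1 \right)},F{\left(-5 \right)} \right)} = 12 \left(-1\right) = -12$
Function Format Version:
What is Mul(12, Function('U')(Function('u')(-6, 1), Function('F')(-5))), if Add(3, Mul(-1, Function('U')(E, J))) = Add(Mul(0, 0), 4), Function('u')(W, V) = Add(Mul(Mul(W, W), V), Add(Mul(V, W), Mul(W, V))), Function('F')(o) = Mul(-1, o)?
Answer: -12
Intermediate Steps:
Function('u')(W, V) = Add(Mul(V, Pow(W, 2)), Mul(2, V, W)) (Function('u')(W, V) = Add(Mul(Pow(W, 2), V), Add(Mul(V, W), Mul(V, W))) = Add(Mul(V, Pow(W, 2)), Mul(2, V, W)))
Function('U')(E, J) = -1 (Function('U')(E, J) = Add(3, Mul(-1, Add(Mul(0, 0), 4))) = Add(3, Mul(-1, Add(0, 4))) = Add(3, Mul(-1, 4)) = Add(3, -4) = -1)
Mul(12, Function('U')(Function('u')(-6, 1), Function('F')(-5))) = Mul(12, -1) = -12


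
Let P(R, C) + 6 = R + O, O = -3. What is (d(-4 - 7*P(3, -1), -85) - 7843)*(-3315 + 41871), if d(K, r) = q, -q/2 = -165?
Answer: -289671228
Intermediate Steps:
P(R, C) = -9 + R (P(R, C) = -6 + (R - 3) = -6 + (-3 + R) = -9 + R)
q = 330 (q = -2*(-165) = 330)
d(K, r) = 330
(d(-4 - 7*P(3, -1), -85) - 7843)*(-3315 + 41871) = (330 - 7843)*(-3315 + 41871) = -7513*38556 = -289671228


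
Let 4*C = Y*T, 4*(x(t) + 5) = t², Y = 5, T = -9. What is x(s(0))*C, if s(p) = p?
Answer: 225/4 ≈ 56.250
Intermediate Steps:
x(t) = -5 + t²/4
C = -45/4 (C = (5*(-9))/4 = (¼)*(-45) = -45/4 ≈ -11.250)
x(s(0))*C = (-5 + (¼)*0²)*(-45/4) = (-5 + (¼)*0)*(-45/4) = (-5 + 0)*(-45/4) = -5*(-45/4) = 225/4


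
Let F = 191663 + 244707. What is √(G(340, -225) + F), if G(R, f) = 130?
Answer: 30*√485 ≈ 660.68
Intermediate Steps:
F = 436370
√(G(340, -225) + F) = √(130 + 436370) = √436500 = 30*√485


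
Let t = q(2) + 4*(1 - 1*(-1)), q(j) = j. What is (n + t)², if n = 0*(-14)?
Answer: 100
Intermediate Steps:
t = 10 (t = 2 + 4*(1 - 1*(-1)) = 2 + 4*(1 + 1) = 2 + 4*2 = 2 + 8 = 10)
n = 0
(n + t)² = (0 + 10)² = 10² = 100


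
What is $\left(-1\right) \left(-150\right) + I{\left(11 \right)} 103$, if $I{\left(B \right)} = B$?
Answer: $1283$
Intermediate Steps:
$\left(-1\right) \left(-150\right) + I{\left(11 \right)} 103 = \left(-1\right) \left(-150\right) + 11 \cdot 103 = 150 + 1133 = 1283$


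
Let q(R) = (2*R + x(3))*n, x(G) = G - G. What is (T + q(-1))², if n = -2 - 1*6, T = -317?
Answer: 90601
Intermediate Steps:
x(G) = 0
n = -8 (n = -2 - 6 = -8)
q(R) = -16*R (q(R) = (2*R + 0)*(-8) = (2*R)*(-8) = -16*R)
(T + q(-1))² = (-317 - 16*(-1))² = (-317 + 16)² = (-301)² = 90601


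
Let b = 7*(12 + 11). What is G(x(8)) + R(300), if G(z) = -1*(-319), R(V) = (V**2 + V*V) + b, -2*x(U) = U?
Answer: 180480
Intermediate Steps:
x(U) = -U/2
b = 161 (b = 7*23 = 161)
R(V) = 161 + 2*V**2 (R(V) = (V**2 + V*V) + 161 = (V**2 + V**2) + 161 = 2*V**2 + 161 = 161 + 2*V**2)
G(z) = 319
G(x(8)) + R(300) = 319 + (161 + 2*300**2) = 319 + (161 + 2*90000) = 319 + (161 + 180000) = 319 + 180161 = 180480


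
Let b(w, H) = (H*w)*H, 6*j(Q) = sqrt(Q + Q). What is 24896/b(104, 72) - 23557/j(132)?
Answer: 389/8424 - 23557*sqrt(66)/22 ≈ -8699.0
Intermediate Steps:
j(Q) = sqrt(2)*sqrt(Q)/6 (j(Q) = sqrt(Q + Q)/6 = sqrt(2*Q)/6 = (sqrt(2)*sqrt(Q))/6 = sqrt(2)*sqrt(Q)/6)
b(w, H) = w*H**2
24896/b(104, 72) - 23557/j(132) = 24896/((104*72**2)) - 23557*sqrt(66)/22 = 24896/((104*5184)) - 23557*sqrt(66)/22 = 24896/539136 - 23557*sqrt(66)/22 = 24896*(1/539136) - 23557*sqrt(66)/22 = 389/8424 - 23557*sqrt(66)/22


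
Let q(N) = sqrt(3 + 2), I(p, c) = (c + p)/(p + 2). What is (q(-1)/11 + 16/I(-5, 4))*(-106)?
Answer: -5088 - 106*sqrt(5)/11 ≈ -5109.5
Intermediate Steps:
I(p, c) = (c + p)/(2 + p)
q(N) = sqrt(5)
(q(-1)/11 + 16/I(-5, 4))*(-106) = (sqrt(5)/11 + 16/(((4 - 5)/(2 - 5))))*(-106) = (sqrt(5)*(1/11) + 16/((-1/(-3))))*(-106) = (sqrt(5)/11 + 16/((-1/3*(-1))))*(-106) = (sqrt(5)/11 + 16/(1/3))*(-106) = (sqrt(5)/11 + 16*3)*(-106) = (sqrt(5)/11 + 48)*(-106) = (48 + sqrt(5)/11)*(-106) = -5088 - 106*sqrt(5)/11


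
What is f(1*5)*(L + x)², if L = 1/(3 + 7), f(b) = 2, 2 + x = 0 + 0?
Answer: 361/50 ≈ 7.2200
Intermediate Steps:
x = -2 (x = -2 + (0 + 0) = -2 + 0 = -2)
L = ⅒ (L = 1/10 = ⅒ ≈ 0.10000)
f(1*5)*(L + x)² = 2*(⅒ - 2)² = 2*(-19/10)² = 2*(361/100) = 361/50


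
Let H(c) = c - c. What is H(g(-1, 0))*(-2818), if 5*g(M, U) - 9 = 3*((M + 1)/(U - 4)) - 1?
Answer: 0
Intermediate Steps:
g(M, U) = 8/5 + 3*(1 + M)/(5*(-4 + U)) (g(M, U) = 9/5 + (3*((M + 1)/(U - 4)) - 1)/5 = 9/5 + (3*((1 + M)/(-4 + U)) - 1)/5 = 9/5 + (3*(1 + M)/(-4 + U) - 1)/5 = 9/5 + (-1 + 3*(1 + M)/(-4 + U))/5 = 9/5 + (-1/5 + 3*(1 + M)/(5*(-4 + U))) = 8/5 + 3*(1 + M)/(5*(-4 + U)))
H(c) = 0
H(g(-1, 0))*(-2818) = 0*(-2818) = 0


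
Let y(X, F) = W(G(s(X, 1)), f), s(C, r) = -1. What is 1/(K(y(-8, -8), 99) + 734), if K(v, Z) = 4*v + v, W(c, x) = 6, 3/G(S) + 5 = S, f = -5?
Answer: 1/764 ≈ 0.0013089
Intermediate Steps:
G(S) = 3/(-5 + S)
y(X, F) = 6
K(v, Z) = 5*v
1/(K(y(-8, -8), 99) + 734) = 1/(5*6 + 734) = 1/(30 + 734) = 1/764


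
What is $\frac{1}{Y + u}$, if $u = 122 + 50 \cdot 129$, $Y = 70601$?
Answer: $\frac{1}{77173} \approx 1.2958 \cdot 10^{-5}$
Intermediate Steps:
$u = 6572$ ($u = 122 + 6450 = 6572$)
$\frac{1}{Y + u} = \frac{1}{70601 + 6572} = \frac{1}{77173}$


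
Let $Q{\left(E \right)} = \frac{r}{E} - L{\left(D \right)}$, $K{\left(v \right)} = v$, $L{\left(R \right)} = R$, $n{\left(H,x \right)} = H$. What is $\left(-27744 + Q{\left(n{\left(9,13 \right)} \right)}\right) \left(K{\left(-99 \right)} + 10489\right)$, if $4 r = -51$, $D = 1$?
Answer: $- \frac{1729711615}{6} \approx -2.8829 \cdot 10^{8}$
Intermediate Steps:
$r = - \frac{51}{4}$ ($r = \frac{1}{4} \left(-51\right) = - \frac{51}{4} \approx -12.75$)
$Q{\left(E \right)} = -1 - \frac{51}{4 E}$ ($Q{\left(E \right)} = - \frac{51}{4 E} - 1 = -1 - \frac{51}{4 E}$)
$\left(-27744 + Q{\left(n{\left(9,13 \right)} \right)}\right) \left(K{\left(-99 \right)} + 10489\right) = \left(-27744 + \frac{- \frac{51}{4} - 9}{9}\right) \left(-99 + 10489\right) = \left(-27744 + \frac{- \frac{51}{4} - 9}{9}\right) 10390 = \left(-27744 + \frac{1}{9} \left(- \frac{87}{4}\right)\right) 10390 = \left(-27744 - \frac{29}{12}\right) 10390 = \left(- \frac{332957}{12}\right) 10390 = - \frac{1729711615}{6}$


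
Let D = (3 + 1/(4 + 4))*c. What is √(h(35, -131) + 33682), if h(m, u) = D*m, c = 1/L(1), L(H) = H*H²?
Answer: √540662/4 ≈ 183.82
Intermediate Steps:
L(H) = H³
c = 1 (c = 1/(1³) = 1/1 = 1)
D = 25/8 (D = (3 + 1/(4 + 4))*1 = (3 + 1/8)*1 = (3 + ⅛)*1 = (25/8)*1 = 25/8 ≈ 3.1250)
h(m, u) = 25*m/8
√(h(35, -131) + 33682) = √((25/8)*35 + 33682) = √(875/8 + 33682) = √(270331/8) = √540662/4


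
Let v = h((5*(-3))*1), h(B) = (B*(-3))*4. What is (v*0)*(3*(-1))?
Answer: 0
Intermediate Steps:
h(B) = -12*B (h(B) = -3*B*4 = -12*B)
v = 180 (v = -12*5*(-3) = -(-180) = -12*(-15) = 180)
(v*0)*(3*(-1)) = (180*0)*(3*(-1)) = 0*(-3) = 0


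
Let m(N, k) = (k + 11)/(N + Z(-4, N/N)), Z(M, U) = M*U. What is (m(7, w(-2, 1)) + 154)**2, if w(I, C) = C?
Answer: 24964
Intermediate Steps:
m(N, k) = (11 + k)/(-4 + N) (m(N, k) = (k + 11)/(N - 4*N/N) = (11 + k)/(N - 4*1) = (11 + k)/(N - 4) = (11 + k)/(-4 + N))
(m(7, w(-2, 1)) + 154)**2 = ((11 + 1)/(-4 + 7) + 154)**2 = (12/3 + 154)**2 = ((1/3)*12 + 154)**2 = (4 + 154)**2 = 158**2 = 24964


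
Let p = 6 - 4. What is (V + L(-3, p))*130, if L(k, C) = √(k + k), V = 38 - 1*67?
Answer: -3770 + 130*I*√6 ≈ -3770.0 + 318.43*I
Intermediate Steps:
V = -29 (V = 38 - 67 = -29)
p = 2
L(k, C) = √2*√k (L(k, C) = √(2*k) = √2*√k)
(V + L(-3, p))*130 = (-29 + √2*√(-3))*130 = (-29 + √2*(I*√3))*130 = (-29 + I*√6)*130 = -3770 + 130*I*√6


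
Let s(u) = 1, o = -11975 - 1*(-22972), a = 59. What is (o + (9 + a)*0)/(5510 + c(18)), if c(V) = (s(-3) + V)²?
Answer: 10997/5871 ≈ 1.8731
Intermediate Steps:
o = 10997 (o = -11975 + 22972 = 10997)
c(V) = (1 + V)²
(o + (9 + a)*0)/(5510 + c(18)) = (10997 + (9 + 59)*0)/(5510 + (1 + 18)²) = (10997 + 68*0)/(5510 + 19²) = (10997 + 0)/(5510 + 361) = 10997/5871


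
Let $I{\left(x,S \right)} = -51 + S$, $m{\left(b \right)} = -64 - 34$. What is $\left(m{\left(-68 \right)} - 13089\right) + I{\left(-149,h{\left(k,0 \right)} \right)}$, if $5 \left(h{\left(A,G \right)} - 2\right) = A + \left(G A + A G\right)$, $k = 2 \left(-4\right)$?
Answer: $- \frac{66188}{5} \approx -13238.0$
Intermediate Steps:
$k = -8$
$m{\left(b \right)} = -98$ ($m{\left(b \right)} = -64 - 34 = -98$)
$h{\left(A,G \right)} = 2 + \frac{A}{5} + \frac{2 A G}{5}$ ($h{\left(A,G \right)} = 2 + \frac{A + \left(G A + A G\right)}{5} = 2 + \frac{A + \left(A G + A G\right)}{5} = 2 + \frac{A + 2 A G}{5} = 2 + \left(\frac{A}{5} + \frac{2 A G}{5}\right) = 2 + \frac{A}{5} + \frac{2 A G}{5}$)
$\left(m{\left(-68 \right)} - 13089\right) + I{\left(-149,h{\left(k,0 \right)} \right)} = \left(-98 - 13089\right) + \left(-51 + \left(2 + \frac{1}{5} \left(-8\right) + \frac{2}{5} \left(-8\right) 0\right)\right) = -13187 + \left(-51 + \left(2 - \frac{8}{5} + 0\right)\right) = -13187 + \left(-51 + \frac{2}{5}\right) = -13187 - \frac{253}{5} = - \frac{66188}{5}$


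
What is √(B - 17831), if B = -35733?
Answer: 2*I*√13391 ≈ 231.44*I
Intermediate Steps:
√(B - 17831) = √(-35733 - 17831) = √(-53564) = 2*I*√13391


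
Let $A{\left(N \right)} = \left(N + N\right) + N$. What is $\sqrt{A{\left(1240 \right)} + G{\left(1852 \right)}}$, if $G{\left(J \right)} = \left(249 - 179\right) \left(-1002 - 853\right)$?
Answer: $i \sqrt{126130} \approx 355.15 i$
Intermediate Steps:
$A{\left(N \right)} = 3 N$ ($A{\left(N \right)} = 2 N + N = 3 N$)
$G{\left(J \right)} = -129850$ ($G{\left(J \right)} = 70 \left(-1855\right) = -129850$)
$\sqrt{A{\left(1240 \right)} + G{\left(1852 \right)}} = \sqrt{3 \cdot 1240 - 129850} = \sqrt{3720 - 129850} = \sqrt{-126130} = i \sqrt{126130}$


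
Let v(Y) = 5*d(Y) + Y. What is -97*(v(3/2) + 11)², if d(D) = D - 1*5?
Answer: -2425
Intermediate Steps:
d(D) = -5 + D (d(D) = D - 5 = -5 + D)
v(Y) = -25 + 6*Y (v(Y) = 5*(-5 + Y) + Y = (-25 + 5*Y) + Y = -25 + 6*Y)
-97*(v(3/2) + 11)² = -97*((-25 + 6*(3/2)) + 11)² = -97*((-25 + 9) + 11)² = -97*(-16 + 11)² = -97*(-5)² = -97*25 = -2425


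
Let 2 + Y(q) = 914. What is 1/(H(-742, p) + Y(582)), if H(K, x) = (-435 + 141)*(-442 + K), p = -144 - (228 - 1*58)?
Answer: 1/349008 ≈ 2.8653e-6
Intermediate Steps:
Y(q) = 912 (Y(q) = -2 + 914 = 912)
p = -314 (p = -144 - (228 - 58) = -144 - 1*170 = -144 - 170 = -314)
H(K, x) = 129948 - 294*K (H(K, x) = -294*(-442 + K) = 129948 - 294*K)
1/(H(-742, p) + Y(582)) = 1/((129948 - 294*(-742)) + 912) = 1/((129948 + 218148) + 912) = 1/(348096 + 912) = 1/349008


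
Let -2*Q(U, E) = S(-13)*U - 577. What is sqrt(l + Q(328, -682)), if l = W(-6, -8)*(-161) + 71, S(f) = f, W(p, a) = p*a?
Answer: I*sqrt(20946)/2 ≈ 72.364*I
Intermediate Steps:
W(p, a) = a*p
Q(U, E) = 577/2 + 13*U/2 (Q(U, E) = -(-13*U - 577)/2 = -(-577 - 13*U)/2 = 577/2 + 13*U/2)
l = -7657 (l = -8*(-6)*(-161) + 71 = 48*(-161) + 71 = -7728 + 71 = -7657)
sqrt(l + Q(328, -682)) = sqrt(-7657 + (577/2 + (13/2)*328)) = sqrt(-7657 + (577/2 + 2132)) = sqrt(-7657 + 4841/2) = sqrt(-10473/2) = I*sqrt(20946)/2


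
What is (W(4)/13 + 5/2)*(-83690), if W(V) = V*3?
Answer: -3724205/13 ≈ -2.8648e+5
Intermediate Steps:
W(V) = 3*V
(W(4)/13 + 5/2)*(-83690) = ((3*4)/13 + 5/2)*(-83690) = (12*(1/13) + 5*(½))*(-83690) = (12/13 + 5/2)*(-83690) = (89/26)*(-83690) = -3724205/13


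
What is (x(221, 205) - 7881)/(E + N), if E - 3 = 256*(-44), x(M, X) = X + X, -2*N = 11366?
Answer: 7471/16944 ≈ 0.44092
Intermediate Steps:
N = -5683 (N = -1/2*11366 = -5683)
x(M, X) = 2*X
E = -11261 (E = 3 + 256*(-44) = 3 - 11264 = -11261)
(x(221, 205) - 7881)/(E + N) = (2*205 - 7881)/(-11261 - 5683) = (410 - 7881)/(-16944) = -7471*(-1/16944) = 7471/16944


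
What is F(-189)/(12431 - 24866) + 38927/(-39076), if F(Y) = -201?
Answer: -158734323/161970020 ≈ -0.98002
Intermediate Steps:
F(-189)/(12431 - 24866) + 38927/(-39076) = -201/(12431 - 24866) + 38927/(-39076) = -201/(-12435) + 38927*(-1/39076) = -201*(-1/12435) - 38927/39076 = 67/4145 - 38927/39076 = -158734323/161970020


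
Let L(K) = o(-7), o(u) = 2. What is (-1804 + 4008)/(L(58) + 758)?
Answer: 29/10 ≈ 2.9000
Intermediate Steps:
L(K) = 2
(-1804 + 4008)/(L(58) + 758) = (-1804 + 4008)/(2 + 758) = 2204/760 = 2204*(1/760) = 29/10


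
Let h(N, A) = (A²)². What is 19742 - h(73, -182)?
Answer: -1097179634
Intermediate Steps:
h(N, A) = A⁴
19742 - h(73, -182) = 19742 - 1*(-182)⁴ = 19742 - 1*1097199376 = 19742 - 1097199376 = -1097179634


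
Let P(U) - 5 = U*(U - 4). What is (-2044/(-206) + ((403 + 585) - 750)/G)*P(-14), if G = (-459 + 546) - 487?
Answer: 49380751/20600 ≈ 2397.1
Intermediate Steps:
G = -400 (G = 87 - 487 = -400)
P(U) = 5 + U*(-4 + U) (P(U) = 5 + U*(U - 4) = 5 + U*(-4 + U))
(-2044/(-206) + ((403 + 585) - 750)/G)*P(-14) = (-2044/(-206) + ((403 + 585) - 750)/(-400))*(5 + (-14)² - 4*(-14)) = (-2044*(-1/206) + (988 - 750)*(-1/400))*(5 + 196 + 56) = (1022/103 + 238*(-1/400))*257 = (1022/103 - 119/200)*257 = (192143/20600)*257 = 49380751/20600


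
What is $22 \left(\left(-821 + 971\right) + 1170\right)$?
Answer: $29040$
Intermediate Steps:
$22 \left(\left(-821 + 971\right) + 1170\right) = 22 \left(150 + 1170\right) = 22 \cdot 1320 = 29040$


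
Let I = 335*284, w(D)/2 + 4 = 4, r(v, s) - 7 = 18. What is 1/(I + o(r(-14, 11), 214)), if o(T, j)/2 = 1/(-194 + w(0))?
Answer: 97/9228579 ≈ 1.0511e-5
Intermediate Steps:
r(v, s) = 25 (r(v, s) = 7 + 18 = 25)
w(D) = 0 (w(D) = -8 + 2*4 = -8 + 8 = 0)
I = 95140
o(T, j) = -1/97 (o(T, j) = 2/(-194 + 0) = 2/(-194) = 2*(-1/194) = -1/97)
1/(I + o(r(-14, 11), 214)) = 1/(95140 - 1/97) = 1/(9228579/97) = 97/9228579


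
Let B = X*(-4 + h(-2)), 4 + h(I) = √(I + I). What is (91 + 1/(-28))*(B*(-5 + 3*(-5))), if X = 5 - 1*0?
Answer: 509400/7 - 127350*I/7 ≈ 72771.0 - 18193.0*I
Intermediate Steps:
h(I) = -4 + √2*√I (h(I) = -4 + √(I + I) = -4 + √(2*I) = -4 + √2*√I)
X = 5 (X = 5 + 0 = 5)
B = -40 + 10*I (B = 5*(-4 + (-4 + √2*√(-2))) = 5*(-4 + (-4 + √2*(I*√2))) = 5*(-4 + (-4 + 2*I)) = 5*(-8 + 2*I) = -40 + 10*I ≈ -40.0 + 10.0*I)
(91 + 1/(-28))*(B*(-5 + 3*(-5))) = (91 + 1/(-28))*((-40 + 10*I)*(-5 + 3*(-5))) = (91 - 1/28)*((-40 + 10*I)*(-5 - 15)) = 2547*((-40 + 10*I)*(-20))/28 = 2547*(800 - 200*I)/28 = 509400/7 - 127350*I/7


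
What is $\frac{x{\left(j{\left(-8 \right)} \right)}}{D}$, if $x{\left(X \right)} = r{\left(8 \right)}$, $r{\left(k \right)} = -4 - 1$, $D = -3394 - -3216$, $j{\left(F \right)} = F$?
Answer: $\frac{5}{178} \approx 0.02809$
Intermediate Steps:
$D = -178$ ($D = -3394 + 3216 = -178$)
$r{\left(k \right)} = -5$ ($r{\left(k \right)} = -4 - 1 = -5$)
$x{\left(X \right)} = -5$
$\frac{x{\left(j{\left(-8 \right)} \right)}}{D} = - \frac{5}{-178} = \left(-5\right) \left(- \frac{1}{178}\right) = \frac{5}{178}$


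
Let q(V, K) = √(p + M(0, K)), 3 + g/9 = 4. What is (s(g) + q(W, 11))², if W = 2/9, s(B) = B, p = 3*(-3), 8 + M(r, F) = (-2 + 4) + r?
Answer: (9 + I*√15)² ≈ 66.0 + 69.714*I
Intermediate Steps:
g = 9 (g = -27 + 9*4 = -27 + 36 = 9)
M(r, F) = -6 + r (M(r, F) = -8 + ((-2 + 4) + r) = -8 + (2 + r) = -6 + r)
p = -9
W = 2/9 (W = 2*(⅑) = 2/9 ≈ 0.22222)
q(V, K) = I*√15 (q(V, K) = √(-9 + (-6 + 0)) = √(-9 - 6) = √(-15) = I*√15)
(s(g) + q(W, 11))² = (9 + I*√15)²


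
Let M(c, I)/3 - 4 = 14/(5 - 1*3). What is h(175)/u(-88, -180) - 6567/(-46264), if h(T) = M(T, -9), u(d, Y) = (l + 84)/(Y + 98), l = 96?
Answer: -10334027/693960 ≈ -14.891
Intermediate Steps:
u(d, Y) = 180/(98 + Y) (u(d, Y) = (96 + 84)/(Y + 98) = 180/(98 + Y))
M(c, I) = 33 (M(c, I) = 12 + 3*(14/(5 - 1*3)) = 12 + 3*(14/(5 - 3)) = 12 + 3*(14/2) = 12 + 3*(14*(1/2)) = 12 + 3*7 = 12 + 21 = 33)
h(T) = 33
h(175)/u(-88, -180) - 6567/(-46264) = 33/((180/(98 - 180))) - 6567/(-46264) = 33/((180/(-82))) - 6567*(-1/46264) = 33/((180*(-1/82))) + 6567/46264 = 33/(-90/41) + 6567/46264 = 33*(-41/90) + 6567/46264 = -451/30 + 6567/46264 = -10334027/693960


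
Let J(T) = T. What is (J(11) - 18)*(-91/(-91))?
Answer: -7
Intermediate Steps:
(J(11) - 18)*(-91/(-91)) = (11 - 18)*(-91/(-91)) = -(-637)*(-1)/91 = -7*1 = -7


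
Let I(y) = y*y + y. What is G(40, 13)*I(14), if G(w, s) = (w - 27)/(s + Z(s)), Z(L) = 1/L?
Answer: 3549/17 ≈ 208.76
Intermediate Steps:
G(w, s) = (-27 + w)/(s + 1/s) (G(w, s) = (w - 27)/(s + 1/s) = (-27 + w)/(s + 1/s))
I(y) = y + y² (I(y) = y² + y = y + y²)
G(40, 13)*I(14) = (13*(-27 + 40)/(1 + 13²))*(14*(1 + 14)) = (13*13/(1 + 169))*(14*15) = (13*13/170)*210 = (13*(1/170)*13)*210 = (169/170)*210 = 3549/17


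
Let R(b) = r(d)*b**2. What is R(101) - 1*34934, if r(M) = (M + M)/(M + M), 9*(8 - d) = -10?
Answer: -24733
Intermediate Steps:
d = 82/9 (d = 8 - 1/9*(-10) = 8 + 10/9 = 82/9 ≈ 9.1111)
r(M) = 1 (r(M) = (2*M)/((2*M)) = (2*M)*(1/(2*M)) = 1)
R(b) = b**2 (R(b) = 1*b**2 = b**2)
R(101) - 1*34934 = 101**2 - 1*34934 = 10201 - 34934 = -24733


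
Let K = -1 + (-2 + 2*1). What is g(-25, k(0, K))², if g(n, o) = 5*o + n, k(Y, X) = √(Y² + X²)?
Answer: 400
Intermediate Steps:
K = -1 (K = -1 + (-2 + 2) = -1 + 0 = -1)
k(Y, X) = √(X² + Y²)
g(n, o) = n + 5*o
g(-25, k(0, K))² = (-25 + 5*√((-1)² + 0²))² = (-25 + 5*√(1 + 0))² = (-25 + 5*√1)² = (-25 + 5*1)² = (-25 + 5)² = (-20)² = 400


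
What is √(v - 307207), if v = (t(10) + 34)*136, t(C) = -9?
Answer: I*√303807 ≈ 551.19*I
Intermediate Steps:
v = 3400 (v = (-9 + 34)*136 = 25*136 = 3400)
√(v - 307207) = √(3400 - 307207) = √(-303807) = I*√303807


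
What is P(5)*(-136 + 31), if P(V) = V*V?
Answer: -2625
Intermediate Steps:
P(V) = V**2
P(5)*(-136 + 31) = 5**2*(-136 + 31) = 25*(-105) = -2625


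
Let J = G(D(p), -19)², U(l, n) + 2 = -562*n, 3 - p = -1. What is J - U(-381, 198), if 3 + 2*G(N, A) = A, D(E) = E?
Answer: 111399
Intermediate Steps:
p = 4 (p = 3 - 1*(-1) = 3 + 1 = 4)
G(N, A) = -3/2 + A/2
U(l, n) = -2 - 562*n
J = 121 (J = (-3/2 + (½)*(-19))² = (-3/2 - 19/2)² = (-11)² = 121)
J - U(-381, 198) = 121 - (-2 - 562*198) = 121 - (-2 - 111276) = 121 - 1*(-111278) = 121 + 111278 = 111399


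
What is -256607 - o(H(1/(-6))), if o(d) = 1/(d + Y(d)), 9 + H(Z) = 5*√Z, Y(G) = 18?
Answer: (-1283035*√6 + 13856784*I)/(-54*I + 5*√6) ≈ -2.5661e+5 + 0.023926*I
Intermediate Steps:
H(Z) = -9 + 5*√Z
o(d) = 1/(18 + d) (o(d) = 1/(d + 18) = 1/(18 + d))
-256607 - o(H(1/(-6))) = -256607 - 1/(18 + (-9 + 5*√(1/(-6)))) = -256607 - 1/(18 + (-9 + 5*√(-⅙))) = -256607 - 1/(18 + (-9 + 5*(I*√6/6))) = -256607 - 1/(18 + (-9 + 5*I*√6/6)) = -256607 - 1/(9 + 5*I*√6/6)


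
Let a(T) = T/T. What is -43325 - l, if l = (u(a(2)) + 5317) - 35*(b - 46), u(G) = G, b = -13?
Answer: -50708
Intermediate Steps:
a(T) = 1
l = 7383 (l = (1 + 5317) - 35*(-13 - 46) = 5318 - 35*(-59) = 5318 + 2065 = 7383)
-43325 - l = -43325 - 1*7383 = -43325 - 7383 = -50708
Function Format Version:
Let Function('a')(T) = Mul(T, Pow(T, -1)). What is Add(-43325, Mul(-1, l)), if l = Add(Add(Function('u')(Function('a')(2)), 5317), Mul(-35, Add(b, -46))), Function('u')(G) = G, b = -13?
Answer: -50708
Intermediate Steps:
Function('a')(T) = 1
l = 7383 (l = Add(Add(1, 5317), Mul(-35, Add(-13, -46))) = Add(5318, Mul(-35, -59)) = Add(5318, 2065) = 7383)
Add(-43325, Mul(-1, l)) = Add(-43325, Mul(-1, 7383)) = Add(-43325, -7383) = -50708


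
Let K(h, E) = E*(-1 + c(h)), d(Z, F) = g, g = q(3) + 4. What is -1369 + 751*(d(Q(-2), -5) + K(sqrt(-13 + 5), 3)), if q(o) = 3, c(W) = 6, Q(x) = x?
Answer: 15153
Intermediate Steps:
g = 7 (g = 3 + 4 = 7)
d(Z, F) = 7
K(h, E) = 5*E (K(h, E) = E*(-1 + 6) = E*5 = 5*E)
-1369 + 751*(d(Q(-2), -5) + K(sqrt(-13 + 5), 3)) = -1369 + 751*(7 + 5*3) = -1369 + 751*(7 + 15) = -1369 + 751*22 = -1369 + 16522 = 15153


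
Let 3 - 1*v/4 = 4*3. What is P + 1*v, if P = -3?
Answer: -39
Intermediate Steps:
v = -36 (v = 12 - 16*3 = 12 - 4*12 = 12 - 48 = -36)
P + 1*v = -3 + 1*(-36) = -3 - 36 = -39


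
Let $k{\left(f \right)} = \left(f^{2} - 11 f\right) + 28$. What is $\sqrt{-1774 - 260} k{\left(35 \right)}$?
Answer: $2604 i \sqrt{226} \approx 39147.0 i$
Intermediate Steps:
$k{\left(f \right)} = 28 + f^{2} - 11 f$
$\sqrt{-1774 - 260} k{\left(35 \right)} = \sqrt{-1774 - 260} \left(28 + 35^{2} - 385\right) = \sqrt{-2034} \left(28 + 1225 - 385\right) = 3 i \sqrt{226} \cdot 868 = 2604 i \sqrt{226}$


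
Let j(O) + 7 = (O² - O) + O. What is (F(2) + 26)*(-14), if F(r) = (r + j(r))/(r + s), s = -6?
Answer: -735/2 ≈ -367.50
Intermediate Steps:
j(O) = -7 + O² (j(O) = -7 + ((O² - O) + O) = -7 + O²)
F(r) = (-7 + r + r²)/(-6 + r) (F(r) = (r + (-7 + r²))/(r - 6) = (-7 + r + r²)/(-6 + r))
(F(2) + 26)*(-14) = ((-7 + 2 + 2²)/(-6 + 2) + 26)*(-14) = ((-7 + 2 + 4)/(-4) + 26)*(-14) = (-¼*(-1) + 26)*(-14) = (¼ + 26)*(-14) = (105/4)*(-14) = -735/2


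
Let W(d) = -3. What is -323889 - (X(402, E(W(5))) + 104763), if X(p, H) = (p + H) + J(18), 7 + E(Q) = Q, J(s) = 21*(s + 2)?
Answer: -429464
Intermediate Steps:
J(s) = 42 + 21*s (J(s) = 21*(2 + s) = 42 + 21*s)
E(Q) = -7 + Q
X(p, H) = 420 + H + p (X(p, H) = (p + H) + (42 + 21*18) = (H + p) + (42 + 378) = (H + p) + 420 = 420 + H + p)
-323889 - (X(402, E(W(5))) + 104763) = -323889 - ((420 + (-7 - 3) + 402) + 104763) = -323889 - ((420 - 10 + 402) + 104763) = -323889 - (812 + 104763) = -323889 - 1*105575 = -323889 - 105575 = -429464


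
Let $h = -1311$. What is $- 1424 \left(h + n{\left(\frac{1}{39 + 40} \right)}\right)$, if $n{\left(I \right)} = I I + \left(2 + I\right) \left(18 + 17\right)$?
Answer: $\frac{11025056560}{6241} \approx 1.7666 \cdot 10^{6}$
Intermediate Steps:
$n{\left(I \right)} = 70 + I^{2} + 35 I$ ($n{\left(I \right)} = I^{2} + \left(2 + I\right) 35 = I^{2} + \left(70 + 35 I\right) = 70 + I^{2} + 35 I$)
$- 1424 \left(h + n{\left(\frac{1}{39 + 40} \right)}\right) = - 1424 \left(-1311 + \left(70 + \left(\frac{1}{39 + 40}\right)^{2} + \frac{35}{39 + 40}\right)\right) = - 1424 \left(-1311 + \left(70 + \left(\frac{1}{79}\right)^{2} + \frac{35}{79}\right)\right) = - 1424 \left(-1311 + \left(70 + \left(\frac{1}{79}\right)^{2} + 35 \cdot \frac{1}{79}\right)\right) = - 1424 \left(-1311 + \left(70 + \frac{1}{6241} + \frac{35}{79}\right)\right) = - 1424 \left(-1311 + \frac{439636}{6241}\right) = \left(-1424\right) \left(- \frac{7742315}{6241}\right) = \frac{11025056560}{6241}$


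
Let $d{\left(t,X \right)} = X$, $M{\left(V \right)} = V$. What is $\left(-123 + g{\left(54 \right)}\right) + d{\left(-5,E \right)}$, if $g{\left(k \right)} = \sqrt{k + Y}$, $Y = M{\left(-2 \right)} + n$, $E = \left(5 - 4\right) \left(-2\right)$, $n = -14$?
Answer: $-125 + \sqrt{38} \approx -118.84$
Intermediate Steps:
$E = -2$ ($E = 1 \left(-2\right) = -2$)
$Y = -16$ ($Y = -2 - 14 = -16$)
$g{\left(k \right)} = \sqrt{-16 + k}$ ($g{\left(k \right)} = \sqrt{k - 16} = \sqrt{-16 + k}$)
$\left(-123 + g{\left(54 \right)}\right) + d{\left(-5,E \right)} = \left(-123 + \sqrt{-16 + 54}\right) - 2 = \left(-123 + \sqrt{38}\right) - 2 = -125 + \sqrt{38}$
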